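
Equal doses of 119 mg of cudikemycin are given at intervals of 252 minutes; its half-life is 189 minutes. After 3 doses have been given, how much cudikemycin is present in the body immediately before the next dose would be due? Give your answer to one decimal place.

73.4 mg

The 3 doses were given 756, 504, 252 minutes ago.
Total = 119·(1/2)^(756/189) + 119·(1/2)^(504/189) + 119·(1/2)^(252/189)
      = 7.4375 + 18.741 + 47.225 ≈ 73.404 mg.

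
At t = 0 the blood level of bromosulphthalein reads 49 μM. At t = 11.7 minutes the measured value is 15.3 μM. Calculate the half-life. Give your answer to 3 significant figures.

6.97 minutes

A/A₀ = 15.3/49 ≈ 0.31224.
n = log₂(3.2026) ≈ 1.6793 half-lives elapsed in 11.7 minutes.
t½ = 11.7/1.6793 ≈ 6.9674 minutes.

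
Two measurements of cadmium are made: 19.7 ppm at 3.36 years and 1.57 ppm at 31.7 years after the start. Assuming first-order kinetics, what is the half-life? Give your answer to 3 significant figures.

Over Δt = 31.7 − 3.36 = 28.34 years, the level fell by a factor of 19.7/1.57 ≈ 12.548.
n = log₂(12.548) ≈ 3.6494 half-lives, so t½ = 28.34/3.6494 ≈ 7.7657 years.

7.77 years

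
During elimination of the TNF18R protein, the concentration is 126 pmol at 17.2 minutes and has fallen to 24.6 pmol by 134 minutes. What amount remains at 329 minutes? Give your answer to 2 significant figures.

Over Δt = 134 − 17.2 = 116.8 minutes, the level fell by a factor of 126/24.6 ≈ 5.122.
n = log₂(5.122) ≈ 2.3567 half-lives, so t½ = 116.8/2.3567 ≈ 49.561 minutes.
From t = 134 to t = 329: 24.6 × (1/2)^((329−134)/49.561) ≈ 1.6089 pmol.

1.6 pmol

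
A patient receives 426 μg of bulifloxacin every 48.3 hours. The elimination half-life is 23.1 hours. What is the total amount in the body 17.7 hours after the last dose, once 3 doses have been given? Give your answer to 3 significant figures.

The 3 doses were given 114.3, 66, 17.7 hours ago.
Total = 426·(1/2)^(114.3/23.1) + 426·(1/2)^(66/23.1) + 426·(1/2)^(17.7/23.1)
      = 13.801 + 58.793 + 250.47 ≈ 323.06 μg.

323 μg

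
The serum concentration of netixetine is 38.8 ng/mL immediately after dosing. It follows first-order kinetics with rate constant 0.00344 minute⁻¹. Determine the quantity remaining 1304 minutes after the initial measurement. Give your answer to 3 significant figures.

t½ = ln 2 / k = 0.69315 / 0.00344 ≈ 201.5 minutes.
Number of half-lives: n = 1304/201.5 ≈ 6.4716.
Remaining = 38.8 × (1/2)^6.4716 = 38.8 × 0.011268 ≈ 0.43721 ng/mL.

0.437 ng/mL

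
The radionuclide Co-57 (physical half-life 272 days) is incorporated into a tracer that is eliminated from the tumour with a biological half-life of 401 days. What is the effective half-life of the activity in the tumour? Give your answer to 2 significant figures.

1/t_eff = 1/t_phys + 1/t_biol = 1/272 + 1/401 = 0.0061702 per day.
t_eff = 272 × 401 / (272 + 401) ≈ 162.07 days.

160 days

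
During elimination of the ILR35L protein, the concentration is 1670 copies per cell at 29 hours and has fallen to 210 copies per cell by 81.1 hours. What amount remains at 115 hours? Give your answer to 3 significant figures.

54.5 copies per cell

Over Δt = 81.1 − 29 = 52.1 hours, the level fell by a factor of 1670/210 ≈ 7.9524.
n = log₂(7.9524) ≈ 2.9914 half-lives, so t½ = 52.1/2.9914 ≈ 17.417 hours.
From t = 81.1 to t = 115: 210 × (1/2)^((115−81.1)/17.417) ≈ 54.487 copies per cell.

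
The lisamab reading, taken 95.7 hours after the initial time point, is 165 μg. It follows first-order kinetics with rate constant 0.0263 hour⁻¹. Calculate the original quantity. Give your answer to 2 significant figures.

t½ = ln 2 / λ = 0.69315 / 0.0263 ≈ 26.355 hours.
Number of half-lives elapsed: n = 95.7/26.355 ≈ 3.6311.
A₀ = A × 2^n = 165 × 2^3.6311 = 165 × 12.39 ≈ 2044.4 μg.

2000 μg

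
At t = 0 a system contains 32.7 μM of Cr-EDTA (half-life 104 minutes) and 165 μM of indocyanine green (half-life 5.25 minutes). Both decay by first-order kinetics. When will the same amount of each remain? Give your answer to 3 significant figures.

12.9 minutes

Set 32.7·(1/2)^(t/104) = 165·(1/2)^(t/5.25).
Taking log₂: log₂(32.7/165) = t·(1/104 − 1/5.25).
log₂(0.19818) = -2.3351; 1/104 − 1/5.25 = -0.18086.
t = -2.3351 / -0.18086 ≈ 12.911 minutes.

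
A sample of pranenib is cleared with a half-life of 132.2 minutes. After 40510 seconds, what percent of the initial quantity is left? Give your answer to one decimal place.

40510 seconds = 675.167 minutes.
n = 675.167/132.2 ≈ 5.1072 half-lives.
Fraction remaining = (1/2)^5.1072 ≈ 0.029013, i.e. 2.9013%.

2.9%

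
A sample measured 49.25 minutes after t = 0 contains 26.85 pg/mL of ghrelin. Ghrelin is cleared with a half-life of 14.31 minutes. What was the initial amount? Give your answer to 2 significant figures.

290 pg/mL

Number of half-lives elapsed: n = 49.25/14.31 ≈ 3.4416.
A₀ = A × 2^n = 26.85 × 2^3.4416 = 26.85 × 10.865 ≈ 291.73 pg/mL.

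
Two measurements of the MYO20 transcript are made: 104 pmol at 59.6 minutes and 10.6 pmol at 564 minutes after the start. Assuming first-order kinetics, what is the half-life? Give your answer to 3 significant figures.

153 minutes

Over Δt = 564 − 59.6 = 504.4 minutes, the level fell by a factor of 104/10.6 ≈ 9.8113.
n = log₂(9.8113) ≈ 3.2944 half-lives, so t½ = 504.4/3.2944 ≈ 153.11 minutes.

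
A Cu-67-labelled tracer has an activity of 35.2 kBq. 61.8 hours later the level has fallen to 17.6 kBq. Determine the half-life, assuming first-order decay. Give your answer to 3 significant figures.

61.8 hours

A/A₀ = 17.6/35.2 ≈ 0.5.
n = log₂(2) ≈ 1 half-life elapsed in 61.8 hours.
t½ = 61.8/1 ≈ 61.8 hours.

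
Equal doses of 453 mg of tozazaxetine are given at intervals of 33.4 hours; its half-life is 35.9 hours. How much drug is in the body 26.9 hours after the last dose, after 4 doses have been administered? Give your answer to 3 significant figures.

524 mg

The 4 doses were given 127.1, 93.7, 60.3, 26.9 hours ago.
Total = 453·(1/2)^(127.1/35.9) + 453·(1/2)^(93.7/35.9) + 453·(1/2)^(60.3/35.9) + 453·(1/2)^(26.9/35.9)
      = 38.935 + 74.2 + 141.41 + 269.49 ≈ 524.03 mg.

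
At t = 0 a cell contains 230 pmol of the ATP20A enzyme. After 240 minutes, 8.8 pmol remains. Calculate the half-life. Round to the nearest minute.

51 minutes

A/A₀ = 8.8/230 ≈ 0.038261.
n = log₂(26.136) ≈ 4.708 half-lives elapsed in 240 minutes.
t½ = 240/4.708 ≈ 50.977 minutes.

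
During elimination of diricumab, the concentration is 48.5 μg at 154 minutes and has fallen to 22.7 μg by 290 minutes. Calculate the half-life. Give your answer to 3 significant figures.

124 minutes

Over Δt = 290 − 154 = 136 minutes, the level fell by a factor of 48.5/22.7 ≈ 2.1366.
n = log₂(2.1366) ≈ 1.0953 half-lives, so t½ = 136/1.0953 ≈ 124.17 minutes.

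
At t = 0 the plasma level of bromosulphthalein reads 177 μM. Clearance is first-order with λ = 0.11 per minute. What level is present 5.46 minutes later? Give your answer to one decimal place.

t½ = ln 2 / λ = 0.69315 / 0.11 ≈ 6.3013 minutes.
Number of half-lives: n = 5.46/6.3013 ≈ 0.86648.
Remaining = 177 × (1/2)^0.86648 = 177 × 0.54848 ≈ 97.081 μM.

97.1 μM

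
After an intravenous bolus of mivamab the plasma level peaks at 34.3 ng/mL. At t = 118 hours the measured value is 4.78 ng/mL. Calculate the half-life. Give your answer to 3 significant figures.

A/A₀ = 4.78/34.3 ≈ 0.13936.
n = log₂(7.1757) ≈ 2.8431 half-lives elapsed in 118 hours.
t½ = 118/2.8431 ≈ 41.504 hours.

41.5 hours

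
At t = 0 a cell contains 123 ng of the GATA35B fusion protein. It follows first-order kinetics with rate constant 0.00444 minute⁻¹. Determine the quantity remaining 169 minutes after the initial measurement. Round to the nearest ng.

58 ng

t½ = ln 2 / λ = 0.69315 / 0.00444 ≈ 156.11 minutes.
Number of half-lives: n = 169/156.11 ≈ 1.0825.
Remaining = 123 × (1/2)^1.0825 = 123 × 0.4722 ≈ 58.08 ng.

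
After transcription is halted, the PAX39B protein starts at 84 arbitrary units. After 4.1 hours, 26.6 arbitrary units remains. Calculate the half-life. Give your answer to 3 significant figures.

2.47 hours

A/A₀ = 26.6/84 ≈ 0.31667.
n = log₂(3.1579) ≈ 1.659 half-lives elapsed in 4.1 hours.
t½ = 4.1/1.659 ≈ 2.4714 hours.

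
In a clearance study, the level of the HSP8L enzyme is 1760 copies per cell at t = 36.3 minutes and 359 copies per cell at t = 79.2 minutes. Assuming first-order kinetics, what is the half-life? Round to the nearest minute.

Over Δt = 79.2 − 36.3 = 42.9 minutes, the level fell by a factor of 1760/359 ≈ 4.9025.
n = log₂(4.9025) ≈ 2.2935 half-lives, so t½ = 42.9/2.2935 ≈ 18.705 minutes.

19 minutes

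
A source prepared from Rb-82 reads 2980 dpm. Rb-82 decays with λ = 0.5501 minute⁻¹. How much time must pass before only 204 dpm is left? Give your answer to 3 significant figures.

4.87 minutes

t½ = ln 2 / λ = 0.69315 / 0.5501 ≈ 1.26 minutes.
Fraction remaining = 204/2980 ≈ 0.068456.
n = log₂(2980/204) = ln(14.608)/ln 2 ≈ 3.8687 half-lives.
t = n × t½ = 3.8687 × 1.26 ≈ 4.8747 minutes.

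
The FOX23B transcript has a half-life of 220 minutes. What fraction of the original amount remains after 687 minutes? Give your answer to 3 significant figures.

n = 687/220 ≈ 3.1227 half-lives.
Fraction remaining = (1/2)^3.1227 ≈ 0.11481.

0.115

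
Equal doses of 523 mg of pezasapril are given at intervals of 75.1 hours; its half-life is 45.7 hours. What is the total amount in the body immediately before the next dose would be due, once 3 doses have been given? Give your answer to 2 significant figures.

The 3 doses were given 225.3, 150.2, 75.1 hours ago.
Total = 523·(1/2)^(225.3/45.7) + 523·(1/2)^(150.2/45.7) + 523·(1/2)^(75.1/45.7)
      = 17.157 + 53.595 + 167.42 ≈ 238.17 mg.

240 mg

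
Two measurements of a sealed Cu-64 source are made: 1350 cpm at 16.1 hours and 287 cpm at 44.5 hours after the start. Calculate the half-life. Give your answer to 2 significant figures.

Over Δt = 44.5 − 16.1 = 28.4 hours, the level fell by a factor of 1350/287 ≈ 4.7038.
n = log₂(4.7038) ≈ 2.2338 half-lives, so t½ = 28.4/2.2338 ≈ 12.714 hours.

13 hours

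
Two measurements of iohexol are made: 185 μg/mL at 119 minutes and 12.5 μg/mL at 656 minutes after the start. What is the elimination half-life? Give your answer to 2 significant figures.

140 minutes

Over Δt = 656 − 119 = 537 minutes, the level fell by a factor of 185/12.5 ≈ 14.8.
n = log₂(14.8) ≈ 3.8875 half-lives, so t½ = 537/3.8875 ≈ 138.13 minutes.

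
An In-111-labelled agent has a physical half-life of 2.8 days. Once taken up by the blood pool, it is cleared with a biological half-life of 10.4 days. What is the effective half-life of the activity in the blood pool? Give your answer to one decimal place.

1/t_eff = 1/t_phys + 1/t_biol = 1/2.8 + 1/10.4 = 0.4533 per day.
t_eff = 2.8 × 10.4 / (2.8 + 10.4) ≈ 2.2061 days.

2.2 days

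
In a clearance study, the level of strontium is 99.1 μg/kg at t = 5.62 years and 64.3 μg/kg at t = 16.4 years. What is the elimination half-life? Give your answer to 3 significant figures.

17.3 years

Over Δt = 16.4 − 5.62 = 10.78 years, the level fell by a factor of 99.1/64.3 ≈ 1.5412.
n = log₂(1.5412) ≈ 0.62407 half-lives, so t½ = 10.78/0.62407 ≈ 17.274 years.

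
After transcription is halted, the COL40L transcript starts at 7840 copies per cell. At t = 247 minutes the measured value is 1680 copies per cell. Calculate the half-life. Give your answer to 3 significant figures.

A/A₀ = 1680/7840 ≈ 0.21429.
n = log₂(4.6667) ≈ 2.2224 half-lives elapsed in 247 minutes.
t½ = 247/2.2224 ≈ 111.14 minutes.

111 minutes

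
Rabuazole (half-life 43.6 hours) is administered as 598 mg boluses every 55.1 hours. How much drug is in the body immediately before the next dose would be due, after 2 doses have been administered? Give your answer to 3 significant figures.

The 2 doses were given 110.2, 55.1 hours ago.
Total = 598·(1/2)^(110.2/43.6) + 598·(1/2)^(55.1/43.6)
      = 103.71 + 249.04 ≈ 352.76 mg.

353 mg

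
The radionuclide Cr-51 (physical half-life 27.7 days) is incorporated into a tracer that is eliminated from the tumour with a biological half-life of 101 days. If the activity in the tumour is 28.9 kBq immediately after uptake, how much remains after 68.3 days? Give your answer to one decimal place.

3.3 kBq

1/t_eff = 1/t_phys + 1/t_biol = 1/27.7 + 1/101 = 0.046002 per day.
t_eff = 27.7 × 101 / (27.7 + 101) ≈ 21.738 days.
Remaining = 28.9 × (1/2)^(68.3/21.738) = 28.9 × (1/2)^3.1419 ≈ 3.274 kBq.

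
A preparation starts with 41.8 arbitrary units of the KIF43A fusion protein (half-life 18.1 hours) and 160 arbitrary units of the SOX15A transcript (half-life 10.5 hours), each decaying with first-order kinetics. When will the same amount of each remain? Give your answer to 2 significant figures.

48 hours

Set 41.8·(1/2)^(t/18.1) = 160·(1/2)^(t/10.5).
Taking log₂: log₂(41.8/160) = t·(1/18.1 − 1/10.5).
log₂(0.26125) = -1.9365; 1/18.1 − 1/10.5 = -0.039989.
t = -1.9365 / -0.039989 ≈ 48.425 hours.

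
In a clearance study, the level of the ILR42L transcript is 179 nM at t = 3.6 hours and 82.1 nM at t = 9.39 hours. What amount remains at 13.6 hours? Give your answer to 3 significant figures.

46.6 nM

Over Δt = 9.39 − 3.6 = 5.79 hours, the level fell by a factor of 179/82.1 ≈ 2.1803.
n = log₂(2.1803) ≈ 1.1245 half-lives, so t½ = 5.79/1.1245 ≈ 5.1489 hours.
From t = 9.39 to t = 13.6: 82.1 × (1/2)^((13.6−9.39)/5.1489) ≈ 46.581 nM.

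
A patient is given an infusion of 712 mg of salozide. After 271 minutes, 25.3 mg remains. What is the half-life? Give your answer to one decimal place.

A/A₀ = 25.3/712 ≈ 0.035534.
n = log₂(28.142) ≈ 4.8147 half-lives elapsed in 271 minutes.
t½ = 271/4.8147 ≈ 56.286 minutes.

56.3 minutes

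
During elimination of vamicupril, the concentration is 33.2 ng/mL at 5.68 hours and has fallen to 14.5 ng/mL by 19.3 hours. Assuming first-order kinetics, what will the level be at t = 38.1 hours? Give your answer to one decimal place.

Over Δt = 19.3 − 5.68 = 13.62 hours, the level fell by a factor of 33.2/14.5 ≈ 2.2897.
n = log₂(2.2897) ≈ 1.1951 half-lives, so t½ = 13.62/1.1951 ≈ 11.396 hours.
From t = 19.3 to t = 38.1: 14.5 × (1/2)^((38.1−19.3)/11.396) ≈ 4.6214 ng/mL.

4.6 ng/mL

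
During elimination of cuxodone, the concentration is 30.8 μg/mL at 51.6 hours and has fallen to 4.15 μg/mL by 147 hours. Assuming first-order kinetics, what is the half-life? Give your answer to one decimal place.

33.0 hours

Over Δt = 147 − 51.6 = 95.4 hours, the level fell by a factor of 30.8/4.15 ≈ 7.4217.
n = log₂(7.4217) ≈ 2.8917 half-lives, so t½ = 95.4/2.8917 ≈ 32.99 hours.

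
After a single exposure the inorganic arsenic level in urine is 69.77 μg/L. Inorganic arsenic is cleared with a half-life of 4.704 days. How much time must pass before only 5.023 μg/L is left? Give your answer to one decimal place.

Fraction remaining = 5.023/69.77 ≈ 0.071994.
n = log₂(69.77/5.023) = ln(13.89)/ln 2 ≈ 3.796 half-lives.
t = n × t½ = 3.796 × 4.704 ≈ 17.856 days.

17.9 days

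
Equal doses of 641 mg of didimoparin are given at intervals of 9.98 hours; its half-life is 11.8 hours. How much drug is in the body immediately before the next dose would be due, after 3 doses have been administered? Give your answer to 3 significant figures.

666 mg

The 3 doses were given 29.94, 19.96, 9.98 hours ago.
Total = 641·(1/2)^(29.94/11.8) + 641·(1/2)^(19.96/11.8) + 641·(1/2)^(9.98/11.8)
      = 110.42 + 198.45 + 356.66 ≈ 665.54 mg.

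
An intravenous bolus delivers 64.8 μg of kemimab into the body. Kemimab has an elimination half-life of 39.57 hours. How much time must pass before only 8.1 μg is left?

118.71 hours

8.1/64.8 = 1/8, so 3 half-lives have elapsed.
t = 3 × 39.57 = 118.71 hours.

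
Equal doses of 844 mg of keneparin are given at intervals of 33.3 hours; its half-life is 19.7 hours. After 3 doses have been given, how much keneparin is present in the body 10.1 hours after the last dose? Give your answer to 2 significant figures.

The 3 doses were given 76.7, 43.4, 10.1 hours ago.
Total = 844·(1/2)^(76.7/19.7) + 844·(1/2)^(43.4/19.7) + 844·(1/2)^(10.1/19.7)
      = 56.795 + 183.3 + 591.57 ≈ 831.67 mg.

830 mg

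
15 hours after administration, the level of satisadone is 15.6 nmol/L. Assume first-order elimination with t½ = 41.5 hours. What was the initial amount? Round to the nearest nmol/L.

Number of half-lives elapsed: n = 15/41.5 ≈ 0.36145.
A₀ = A × 2^n = 15.6 × 2^0.36145 = 15.6 × 1.2847 ≈ 20.042 nmol/L.

20 nmol/L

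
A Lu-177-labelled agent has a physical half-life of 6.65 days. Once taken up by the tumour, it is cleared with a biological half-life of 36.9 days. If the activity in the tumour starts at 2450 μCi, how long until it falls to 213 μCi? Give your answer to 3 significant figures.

19.9 days

1/t_eff = 1/t_phys + 1/t_biol = 1/6.65 + 1/36.9 = 0.17748 per day.
t_eff = 6.65 × 36.9 / (6.65 + 36.9) ≈ 5.6346 days.
n = log₂(2450/213) ≈ 3.5239; t = 3.5239 × 5.6346 ≈ 19.855 days.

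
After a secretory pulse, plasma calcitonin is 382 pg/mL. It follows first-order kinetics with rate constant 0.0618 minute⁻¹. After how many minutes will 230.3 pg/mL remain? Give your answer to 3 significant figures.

8.19 minutes

t½ = ln 2 / λ = 0.69315 / 0.0618 ≈ 11.216 minutes.
Fraction remaining = 230.3/382 ≈ 0.60288.
n = log₂(382/230.3) = ln(1.6587)/ln 2 ≈ 0.73006 half-lives.
t = n × t½ = 0.73006 × 11.216 ≈ 8.1883 minutes.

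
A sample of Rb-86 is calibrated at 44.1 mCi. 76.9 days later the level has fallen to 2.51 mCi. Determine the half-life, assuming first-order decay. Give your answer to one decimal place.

18.6 days

A/A₀ = 2.51/44.1 ≈ 0.056916.
n = log₂(17.57) ≈ 4.135 half-lives elapsed in 76.9 days.
t½ = 76.9/4.135 ≈ 18.597 days.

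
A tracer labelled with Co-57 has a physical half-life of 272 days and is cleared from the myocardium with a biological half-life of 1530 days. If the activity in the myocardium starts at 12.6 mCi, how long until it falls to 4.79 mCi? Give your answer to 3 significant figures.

1/t_eff = 1/t_phys + 1/t_biol = 1/272 + 1/1530 = 0.0043301 per day.
t_eff = 272 × 1530 / (272 + 1530) ≈ 230.94 days.
n = log₂(12.6/4.79) ≈ 1.3953; t = 1.3953 × 230.94 ≈ 322.24 days.

322 days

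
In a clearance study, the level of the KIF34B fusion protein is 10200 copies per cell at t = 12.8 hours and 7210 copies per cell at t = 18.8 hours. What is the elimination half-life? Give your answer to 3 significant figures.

Over Δt = 18.8 − 12.8 = 6 hours, the level fell by a factor of 10200/7210 ≈ 1.4147.
n = log₂(1.4147) ≈ 0.5005 half-lives, so t½ = 6/0.5005 ≈ 11.988 hours.

12.0 hours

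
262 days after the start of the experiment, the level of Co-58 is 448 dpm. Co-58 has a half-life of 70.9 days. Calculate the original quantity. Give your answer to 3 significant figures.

5800 dpm

Number of half-lives elapsed: n = 262/70.9 ≈ 3.6953.
A₀ = A × 2^n = 448 × 2^3.6953 = 448 × 12.954 ≈ 5803.5 dpm.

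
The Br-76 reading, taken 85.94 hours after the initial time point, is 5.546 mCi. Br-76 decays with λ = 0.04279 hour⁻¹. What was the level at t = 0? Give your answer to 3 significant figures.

t½ = ln 2 / λ = 0.69315 / 0.04279 ≈ 16.199 hours.
Number of half-lives elapsed: n = 85.94/16.199 ≈ 5.3053.
A₀ = A × 2^n = 5.546 × 2^5.3053 = 5.546 × 39.542 ≈ 219.3 mCi.

219 mCi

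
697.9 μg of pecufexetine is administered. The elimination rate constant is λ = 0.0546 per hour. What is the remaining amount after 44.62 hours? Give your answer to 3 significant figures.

61.1 μg

t½ = ln 2 / λ = 0.69315 / 0.0546 ≈ 12.695 hours.
Number of half-lives: n = 44.62/12.695 ≈ 3.5148.
Remaining = 697.9 × (1/2)^3.5148 = 697.9 × 0.087488 ≈ 61.058 μg.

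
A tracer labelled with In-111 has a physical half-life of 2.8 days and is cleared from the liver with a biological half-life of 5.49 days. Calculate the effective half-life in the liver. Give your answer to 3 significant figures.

1.85 days

1/t_eff = 1/t_phys + 1/t_biol = 1/2.8 + 1/5.49 = 0.53929 per day.
t_eff = 2.8 × 5.49 / (2.8 + 5.49) ≈ 1.8543 days.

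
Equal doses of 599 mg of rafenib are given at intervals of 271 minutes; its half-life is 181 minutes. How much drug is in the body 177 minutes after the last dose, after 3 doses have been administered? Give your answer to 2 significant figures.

The 3 doses were given 719, 448, 177 minutes ago.
Total = 599·(1/2)^(719/181) + 599·(1/2)^(448/181) + 599·(1/2)^(177/181)
      = 38.161 + 107.73 + 304.12 ≈ 450.01 mg.

450 mg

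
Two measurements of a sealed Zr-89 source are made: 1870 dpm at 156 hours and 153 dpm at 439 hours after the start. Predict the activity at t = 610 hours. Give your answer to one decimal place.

33.7 dpm

Over Δt = 439 − 156 = 283 hours, the level fell by a factor of 1870/153 ≈ 12.222.
n = log₂(12.222) ≈ 3.6114 half-lives, so t½ = 283/3.6114 ≈ 78.362 hours.
From t = 439 to t = 610: 153 × (1/2)^((610−439)/78.362) ≈ 33.713 dpm.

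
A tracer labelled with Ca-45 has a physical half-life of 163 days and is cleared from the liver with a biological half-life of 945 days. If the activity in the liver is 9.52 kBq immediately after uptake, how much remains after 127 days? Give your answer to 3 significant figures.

5.05 kBq

1/t_eff = 1/t_phys + 1/t_biol = 1/163 + 1/945 = 0.0071932 per day.
t_eff = 163 × 945 / (163 + 945) ≈ 139.02 days.
Remaining = 9.52 × (1/2)^(127/139.02) = 9.52 × (1/2)^0.91353 ≈ 5.054 kBq.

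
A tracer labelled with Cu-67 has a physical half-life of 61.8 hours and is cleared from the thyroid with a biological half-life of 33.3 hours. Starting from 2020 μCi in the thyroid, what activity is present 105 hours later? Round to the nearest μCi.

70 μCi

1/t_eff = 1/t_phys + 1/t_biol = 1/61.8 + 1/33.3 = 0.046211 per hour.
t_eff = 61.8 × 33.3 / (61.8 + 33.3) ≈ 21.64 hours.
Remaining = 2020 × (1/2)^(105/21.64) = 2020 × (1/2)^4.8522 ≈ 69.936 μCi.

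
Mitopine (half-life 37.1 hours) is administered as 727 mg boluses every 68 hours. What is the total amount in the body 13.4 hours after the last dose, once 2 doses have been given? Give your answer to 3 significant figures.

725 mg

The 2 doses were given 81.4, 13.4 hours ago.
Total = 727·(1/2)^(81.4/37.1) + 727·(1/2)^(13.4/37.1)
      = 158.87 + 565.99 ≈ 724.86 mg.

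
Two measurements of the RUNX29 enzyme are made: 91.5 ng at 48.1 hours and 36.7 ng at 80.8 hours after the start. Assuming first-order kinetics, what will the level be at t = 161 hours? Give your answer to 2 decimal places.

3.90 ng

Over Δt = 80.8 − 48.1 = 32.7 hours, the level fell by a factor of 91.5/36.7 ≈ 2.4932.
n = log₂(2.4932) ≈ 1.318 half-lives, so t½ = 32.7/1.318 ≈ 24.81 hours.
From t = 80.8 to t = 161: 36.7 × (1/2)^((161−80.8)/24.81) ≈ 3.9047 ng.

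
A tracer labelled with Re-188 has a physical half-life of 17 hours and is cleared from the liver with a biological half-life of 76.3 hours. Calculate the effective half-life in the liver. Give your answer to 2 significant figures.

14 hours

1/t_eff = 1/t_phys + 1/t_biol = 1/17 + 1/76.3 = 0.07193 per hour.
t_eff = 17 × 76.3 / (17 + 76.3) ≈ 13.902 hours.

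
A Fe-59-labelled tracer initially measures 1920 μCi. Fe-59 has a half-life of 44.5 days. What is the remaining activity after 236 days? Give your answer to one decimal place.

Number of half-lives: n = 236/44.5 ≈ 5.3034.
Remaining = 1920 × (1/2)^5.3034 = 1920 × 0.025324 ≈ 48.621 μCi.

48.6 μCi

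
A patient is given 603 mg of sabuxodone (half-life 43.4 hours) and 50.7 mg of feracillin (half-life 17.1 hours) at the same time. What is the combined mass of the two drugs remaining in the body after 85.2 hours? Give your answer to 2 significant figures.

sabuxodone: 603 × (1/2)^(85.2/43.4) = 603 × (1/2)^1.9631 ≈ 154.65 mg.
feracillin: 50.7 × (1/2)^(85.2/17.1) = 50.7 × (1/2)^4.9825 ≈ 1.6038 mg.
Total = 154.65 + 1.6038 ≈ 156.26 mg.

160 mg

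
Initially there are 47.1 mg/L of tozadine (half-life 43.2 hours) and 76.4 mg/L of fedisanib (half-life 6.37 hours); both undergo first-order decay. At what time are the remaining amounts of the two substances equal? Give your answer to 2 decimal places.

5.21 hours

Set 47.1·(1/2)^(t/43.2) = 76.4·(1/2)^(t/6.37).
Taking log₂: log₂(47.1/76.4) = t·(1/43.2 − 1/6.37).
log₂(0.61649) = -0.69785; 1/43.2 − 1/6.37 = -0.13384.
t = -0.69785 / -0.13384 ≈ 5.2141 hours.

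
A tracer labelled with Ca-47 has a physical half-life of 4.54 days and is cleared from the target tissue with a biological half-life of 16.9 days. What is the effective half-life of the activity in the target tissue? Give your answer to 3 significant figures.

3.58 days

1/t_eff = 1/t_phys + 1/t_biol = 1/4.54 + 1/16.9 = 0.27944 per day.
t_eff = 4.54 × 16.9 / (4.54 + 16.9) ≈ 3.5786 days.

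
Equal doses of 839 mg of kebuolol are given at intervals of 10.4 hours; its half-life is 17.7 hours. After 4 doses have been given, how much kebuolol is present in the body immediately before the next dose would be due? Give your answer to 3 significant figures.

1340 mg

The 4 doses were given 41.6, 31.2, 20.8, 10.4 hours ago.
Total = 839·(1/2)^(41.6/17.7) + 839·(1/2)^(31.2/17.7) + 839·(1/2)^(20.8/17.7) + 839·(1/2)^(10.4/17.7)
      = 164.53 + 247.25 + 371.54 + 558.32 ≈ 1341.6 mg.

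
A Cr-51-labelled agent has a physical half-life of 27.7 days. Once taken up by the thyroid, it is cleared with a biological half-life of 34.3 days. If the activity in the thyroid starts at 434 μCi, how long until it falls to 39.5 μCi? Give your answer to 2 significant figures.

53 days

1/t_eff = 1/t_phys + 1/t_biol = 1/27.7 + 1/34.3 = 0.065256 per day.
t_eff = 27.7 × 34.3 / (27.7 + 34.3) ≈ 15.324 days.
n = log₂(434/39.5) ≈ 3.4578; t = 3.4578 × 15.324 ≈ 52.988 days.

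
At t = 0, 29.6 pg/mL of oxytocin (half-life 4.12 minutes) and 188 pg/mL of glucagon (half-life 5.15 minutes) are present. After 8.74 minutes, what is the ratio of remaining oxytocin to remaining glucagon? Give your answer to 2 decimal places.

0.12

oxytocin: 29.6 × (1/2)^(8.74/4.12) = 29.6 × (1/2)^2.1214 ≈ 6.803 pg/mL.
glucagon: 188 × (1/2)^(8.74/5.15) = 188 × (1/2)^1.6971 ≈ 57.981 pg/mL.
Ratio ≈ 6.803 / 57.981 ≈ 0.11733.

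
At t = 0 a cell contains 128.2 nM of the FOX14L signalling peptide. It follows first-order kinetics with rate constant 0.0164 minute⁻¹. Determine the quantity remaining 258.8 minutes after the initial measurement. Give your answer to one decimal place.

t½ = ln 2 / λ = 0.69315 / 0.0164 ≈ 42.265 minutes.
Number of half-lives: n = 258.8/42.265 ≈ 6.1233.
Remaining = 128.2 × (1/2)^6.1233 = 128.2 × 0.014345 ≈ 1.8391 nM.

1.8 nM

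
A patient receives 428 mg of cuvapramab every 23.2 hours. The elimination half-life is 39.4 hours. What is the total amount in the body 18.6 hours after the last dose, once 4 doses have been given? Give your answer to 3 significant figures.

741 mg

The 4 doses were given 88.2, 65, 41.8, 18.6 hours ago.
Total = 428·(1/2)^(88.2/39.4) + 428·(1/2)^(65/39.4) + 428·(1/2)^(41.8/39.4) + 428·(1/2)^(18.6/39.4)
      = 90.691 + 136.4 + 205.15 + 308.56 ≈ 740.8 mg.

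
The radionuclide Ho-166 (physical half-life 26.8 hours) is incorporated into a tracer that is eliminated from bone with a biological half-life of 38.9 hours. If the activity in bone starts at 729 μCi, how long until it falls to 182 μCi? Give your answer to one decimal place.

1/t_eff = 1/t_phys + 1/t_biol = 1/26.8 + 1/38.9 = 0.06302 per hour.
t_eff = 26.8 × 38.9 / (26.8 + 38.9) ≈ 15.868 hours.
n = log₂(729/182) ≈ 2.002; t = 2.002 × 15.868 ≈ 31.767 hours.

31.8 hours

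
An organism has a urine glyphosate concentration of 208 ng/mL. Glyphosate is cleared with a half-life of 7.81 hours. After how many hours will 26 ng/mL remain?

23.43 hours

26/208 = 1/8, so 3 half-lives have elapsed.
t = 3 × 7.81 = 23.43 hours.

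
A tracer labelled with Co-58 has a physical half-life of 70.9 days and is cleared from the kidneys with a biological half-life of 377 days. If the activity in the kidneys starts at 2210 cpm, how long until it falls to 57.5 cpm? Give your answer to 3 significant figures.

314 days

1/t_eff = 1/t_phys + 1/t_biol = 1/70.9 + 1/377 = 0.016757 per day.
t_eff = 70.9 × 377 / (70.9 + 377) ≈ 59.677 days.
n = log₂(2210/57.5) ≈ 5.2643; t = 5.2643 × 59.677 ≈ 314.16 days.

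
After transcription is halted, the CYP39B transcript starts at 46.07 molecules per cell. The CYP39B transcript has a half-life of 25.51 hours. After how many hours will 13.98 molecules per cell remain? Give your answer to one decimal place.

43.9 hours

Fraction remaining = 13.98/46.07 ≈ 0.30345.
n = log₂(46.07/13.98) = ln(3.2954)/ln 2 ≈ 1.7205 half-lives.
t = n × t½ = 1.7205 × 25.51 ≈ 43.889 hours.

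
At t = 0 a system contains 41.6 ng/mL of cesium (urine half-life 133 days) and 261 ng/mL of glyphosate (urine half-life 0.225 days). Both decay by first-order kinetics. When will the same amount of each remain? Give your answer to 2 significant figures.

Set 41.6·(1/2)^(t/133) = 261·(1/2)^(t/0.225).
Taking log₂: log₂(41.6/261) = t·(1/133 − 1/0.225).
log₂(0.15939) = -2.6494; 1/133 − 1/0.225 = -4.4369.
t = -2.6494 / -4.4369 ≈ 0.59712 days.

0.60 days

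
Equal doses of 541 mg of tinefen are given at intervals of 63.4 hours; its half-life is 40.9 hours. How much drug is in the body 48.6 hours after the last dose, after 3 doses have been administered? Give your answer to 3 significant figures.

The 3 doses were given 175.4, 112, 48.6 hours ago.
Total = 541·(1/2)^(175.4/40.9) + 541·(1/2)^(112/40.9) + 541·(1/2)^(48.6/40.9)
      = 27.684 + 81.07 + 237.41 ≈ 346.16 mg.

346 mg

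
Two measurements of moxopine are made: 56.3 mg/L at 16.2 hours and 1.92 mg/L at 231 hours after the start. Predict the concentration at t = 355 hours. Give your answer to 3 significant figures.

Over Δt = 231 − 16.2 = 214.8 hours, the level fell by a factor of 56.3/1.92 ≈ 29.323.
n = log₂(29.323) ≈ 4.874 half-lives, so t½ = 214.8/4.874 ≈ 44.071 hours.
From t = 231 to t = 355: 1.92 × (1/2)^((355−231)/44.071) ≈ 0.27309 mg/L.

0.273 mg/L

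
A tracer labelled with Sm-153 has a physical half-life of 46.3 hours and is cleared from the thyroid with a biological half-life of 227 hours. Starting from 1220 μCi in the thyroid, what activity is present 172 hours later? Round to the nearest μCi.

55 μCi

1/t_eff = 1/t_phys + 1/t_biol = 1/46.3 + 1/227 = 0.026004 per hour.
t_eff = 46.3 × 227 / (46.3 + 227) ≈ 38.456 hours.
Remaining = 1220 × (1/2)^(172/38.456) = 1220 × (1/2)^4.4726 ≈ 54.95 μCi.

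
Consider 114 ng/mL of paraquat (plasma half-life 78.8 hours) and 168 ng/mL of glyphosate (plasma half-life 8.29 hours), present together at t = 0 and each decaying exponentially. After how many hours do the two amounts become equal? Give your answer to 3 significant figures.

Set 114·(1/2)^(t/78.8) = 168·(1/2)^(t/8.29).
Taking log₂: log₂(114/168) = t·(1/78.8 − 1/8.29).
log₂(0.67857) = -0.55943; 1/78.8 − 1/8.29 = -0.10794.
t = -0.55943 / -0.10794 ≈ 5.1829 hours.

5.18 hours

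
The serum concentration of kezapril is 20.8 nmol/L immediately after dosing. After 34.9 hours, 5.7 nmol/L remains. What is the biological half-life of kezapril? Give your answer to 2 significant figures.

19 hours

A/A₀ = 5.7/20.8 ≈ 0.27404.
n = log₂(3.6491) ≈ 1.8675 half-lives elapsed in 34.9 hours.
t½ = 34.9/1.8675 ≈ 18.688 hours.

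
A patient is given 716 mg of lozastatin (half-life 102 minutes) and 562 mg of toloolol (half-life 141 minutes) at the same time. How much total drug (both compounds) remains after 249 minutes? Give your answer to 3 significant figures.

297 mg

lozastatin: 716 × (1/2)^(249/102) = 716 × (1/2)^2.4412 ≈ 131.84 mg.
toloolol: 562 × (1/2)^(249/141) = 562 × (1/2)^1.766 ≈ 165.25 mg.
Total = 131.84 + 165.25 ≈ 297.09 mg.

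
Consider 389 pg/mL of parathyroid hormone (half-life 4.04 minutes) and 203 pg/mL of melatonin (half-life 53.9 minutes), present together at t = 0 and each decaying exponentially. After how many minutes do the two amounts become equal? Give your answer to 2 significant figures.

4.1 minutes

Set 389·(1/2)^(t/4.04) = 203·(1/2)^(t/53.9).
Taking log₂: log₂(389/203) = t·(1/4.04 − 1/53.9).
log₂(1.9163) = 0.93829; 1/4.04 − 1/53.9 = 0.22897.
t = 0.93829 / 0.22897 ≈ 4.0978 minutes.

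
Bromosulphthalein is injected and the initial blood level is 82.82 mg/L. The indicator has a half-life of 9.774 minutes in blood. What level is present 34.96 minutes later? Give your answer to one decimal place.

6.9 mg/L

Number of half-lives: n = 34.96/9.774 ≈ 3.5768.
Remaining = 82.82 × (1/2)^3.5768 = 82.82 × 0.083804 ≈ 6.9407 mg/L.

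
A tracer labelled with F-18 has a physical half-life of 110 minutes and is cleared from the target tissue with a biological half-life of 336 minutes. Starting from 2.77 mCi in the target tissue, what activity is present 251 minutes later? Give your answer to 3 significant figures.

0.339 mCi

1/t_eff = 1/t_phys + 1/t_biol = 1/110 + 1/336 = 0.012067 per minute.
t_eff = 110 × 336 / (110 + 336) ≈ 82.87 minutes.
Remaining = 2.77 × (1/2)^(251/82.87) = 2.77 × (1/2)^3.0288 ≈ 0.3394 mCi.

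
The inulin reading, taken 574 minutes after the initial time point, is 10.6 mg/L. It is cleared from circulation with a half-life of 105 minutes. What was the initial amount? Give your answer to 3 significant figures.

Number of half-lives elapsed: n = 574/105 ≈ 5.4667.
A₀ = A × 2^n = 10.6 × 2^5.4667 = 10.6 × 44.221 ≈ 468.74 mg/L.

469 mg/L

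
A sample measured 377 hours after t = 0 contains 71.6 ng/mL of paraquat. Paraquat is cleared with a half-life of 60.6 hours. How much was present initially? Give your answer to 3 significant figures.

5340 ng/mL

Number of half-lives elapsed: n = 377/60.6 ≈ 6.2211.
A₀ = A × 2^n = 71.6 × 2^6.2211 = 71.6 × 74.601 ≈ 5341.4 ng/mL.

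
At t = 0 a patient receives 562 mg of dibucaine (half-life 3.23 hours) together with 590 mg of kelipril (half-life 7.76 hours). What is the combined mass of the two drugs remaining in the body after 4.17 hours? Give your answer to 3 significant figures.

636 mg

dibucaine: 562 × (1/2)^(4.17/3.23) = 562 × (1/2)^1.291 ≈ 229.67 mg.
kelipril: 590 × (1/2)^(4.17/7.76) = 590 × (1/2)^0.53737 ≈ 406.52 mg.
Total = 229.67 + 406.52 ≈ 636.19 mg.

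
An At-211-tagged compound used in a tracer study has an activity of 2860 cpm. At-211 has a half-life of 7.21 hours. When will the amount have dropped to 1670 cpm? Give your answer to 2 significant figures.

5.6 hours

Fraction remaining = 1670/2860 ≈ 0.58392.
n = log₂(2860/1670) = ln(1.7126)/ln 2 ≈ 0.77617 half-lives.
t = n × t½ = 0.77617 × 7.21 ≈ 5.5962 hours.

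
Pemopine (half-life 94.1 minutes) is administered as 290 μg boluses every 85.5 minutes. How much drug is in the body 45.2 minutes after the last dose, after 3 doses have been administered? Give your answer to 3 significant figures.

The 3 doses were given 216.2, 130.7, 45.2 minutes ago.
Total = 290·(1/2)^(216.2/94.1) + 290·(1/2)^(130.7/94.1) + 290·(1/2)^(45.2/94.1)
      = 58.988 + 110.73 + 207.87 ≈ 377.6 μg.

378 μg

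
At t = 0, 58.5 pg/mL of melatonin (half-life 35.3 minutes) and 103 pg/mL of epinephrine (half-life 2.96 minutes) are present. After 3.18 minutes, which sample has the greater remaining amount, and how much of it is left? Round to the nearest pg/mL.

melatonin, 55 pg/mL

melatonin: 58.5 × (1/2)^0.090085 ≈ 54.959 pg/mL.
epinephrine: 103 × (1/2)^1.0743 ≈ 48.914 pg/mL.
Melatonin has more remaining, at ≈ 54.959 pg/mL.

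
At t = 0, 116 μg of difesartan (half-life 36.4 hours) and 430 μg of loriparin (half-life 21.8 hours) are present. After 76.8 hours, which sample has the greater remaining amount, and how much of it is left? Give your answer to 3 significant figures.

difesartan: 116 × (1/2)^2.1099 ≈ 26.873 μg.
loriparin: 430 × (1/2)^3.5229 ≈ 37.408 μg.
Loriparin has more remaining, at ≈ 37.408 μg.

loriparin, 37.4 μg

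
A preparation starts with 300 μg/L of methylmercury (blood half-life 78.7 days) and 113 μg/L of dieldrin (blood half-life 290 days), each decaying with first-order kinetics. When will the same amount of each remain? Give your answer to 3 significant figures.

Set 300·(1/2)^(t/78.7) = 113·(1/2)^(t/290).
Taking log₂: log₂(300/113) = t·(1/78.7 − 1/290).
log₂(2.6549) = 1.4086; 1/78.7 − 1/290 = 0.0092582.
t = 1.4086 / 0.0092582 ≈ 152.15 days.

152 days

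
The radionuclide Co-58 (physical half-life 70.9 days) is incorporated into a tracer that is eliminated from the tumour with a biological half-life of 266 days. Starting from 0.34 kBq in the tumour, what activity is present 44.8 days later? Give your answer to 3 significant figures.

1/t_eff = 1/t_phys + 1/t_biol = 1/70.9 + 1/266 = 0.017864 per day.
t_eff = 70.9 × 266 / (70.9 + 266) ≈ 55.979 days.
Remaining = 0.34 × (1/2)^(44.8/55.979) = 0.34 × (1/2)^0.8003 ≈ 0.19524 kBq.

0.195 kBq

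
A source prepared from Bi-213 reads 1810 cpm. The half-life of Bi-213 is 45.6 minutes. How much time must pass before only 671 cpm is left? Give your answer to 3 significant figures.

65.3 minutes

Fraction remaining = 671/1810 ≈ 0.37072.
n = log₂(1810/671) = ln(2.6975)/ln 2 ≈ 1.4316 half-lives.
t = n × t½ = 1.4316 × 45.6 ≈ 65.281 minutes.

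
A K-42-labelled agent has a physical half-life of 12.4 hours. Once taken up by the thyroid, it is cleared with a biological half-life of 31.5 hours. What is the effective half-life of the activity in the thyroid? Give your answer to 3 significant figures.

8.90 hours

1/t_eff = 1/t_phys + 1/t_biol = 1/12.4 + 1/31.5 = 0.11239 per hour.
t_eff = 12.4 × 31.5 / (12.4 + 31.5) ≈ 8.8975 hours.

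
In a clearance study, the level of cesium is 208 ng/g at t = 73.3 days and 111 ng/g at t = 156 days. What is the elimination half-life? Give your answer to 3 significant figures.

91.3 days

Over Δt = 156 − 73.3 = 82.7 days, the level fell by a factor of 208/111 ≈ 1.8739.
n = log₂(1.8739) ≈ 0.90602 half-lives, so t½ = 82.7/0.90602 ≈ 91.278 days.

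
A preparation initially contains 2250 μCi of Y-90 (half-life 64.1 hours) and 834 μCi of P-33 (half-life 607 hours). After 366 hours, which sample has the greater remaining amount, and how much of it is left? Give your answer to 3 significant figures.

P-33, 549 μCi

Y-90: 2250 × (1/2)^5.7098 ≈ 42.989 μCi.
P-33: 834 × (1/2)^0.60297 ≈ 549.1 μCi.
P-33 has more remaining, at ≈ 549.1 μCi.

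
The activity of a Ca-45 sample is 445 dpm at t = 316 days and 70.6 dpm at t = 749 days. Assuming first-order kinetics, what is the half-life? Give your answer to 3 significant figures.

163 days

Over Δt = 749 − 316 = 433 days, the level fell by a factor of 445/70.6 ≈ 6.3031.
n = log₂(6.3031) ≈ 2.6561 half-lives, so t½ = 433/2.6561 ≈ 163.02 days.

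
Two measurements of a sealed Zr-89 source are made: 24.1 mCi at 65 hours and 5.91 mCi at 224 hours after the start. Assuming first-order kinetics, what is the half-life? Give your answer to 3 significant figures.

Over Δt = 224 − 65 = 159 hours, the level fell by a factor of 24.1/5.91 ≈ 4.0778.
n = log₂(4.0778) ≈ 2.0278 half-lives, so t½ = 159/2.0278 ≈ 78.41 hours.

78.4 hours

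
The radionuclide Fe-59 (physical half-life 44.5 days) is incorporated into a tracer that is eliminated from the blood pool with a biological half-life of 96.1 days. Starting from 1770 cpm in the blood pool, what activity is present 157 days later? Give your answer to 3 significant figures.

1/t_eff = 1/t_phys + 1/t_biol = 1/44.5 + 1/96.1 = 0.032878 per day.
t_eff = 44.5 × 96.1 / (44.5 + 96.1) ≈ 30.416 days.
Remaining = 1770 × (1/2)^(157/30.416) = 1770 × (1/2)^5.1618 ≈ 49.444 cpm.

49.4 cpm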